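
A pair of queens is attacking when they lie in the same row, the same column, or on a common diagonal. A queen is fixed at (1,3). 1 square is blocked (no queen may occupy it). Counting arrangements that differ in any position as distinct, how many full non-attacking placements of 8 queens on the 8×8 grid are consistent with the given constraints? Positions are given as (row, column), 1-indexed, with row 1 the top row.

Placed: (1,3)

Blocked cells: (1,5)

Branch on row 2: col 1 → 1; col 5 → 4; col 6 → 8; col 7 → 2; col 8 → 1.
Sum: 1 + 4 + 8 + 2 + 1 = 16.

16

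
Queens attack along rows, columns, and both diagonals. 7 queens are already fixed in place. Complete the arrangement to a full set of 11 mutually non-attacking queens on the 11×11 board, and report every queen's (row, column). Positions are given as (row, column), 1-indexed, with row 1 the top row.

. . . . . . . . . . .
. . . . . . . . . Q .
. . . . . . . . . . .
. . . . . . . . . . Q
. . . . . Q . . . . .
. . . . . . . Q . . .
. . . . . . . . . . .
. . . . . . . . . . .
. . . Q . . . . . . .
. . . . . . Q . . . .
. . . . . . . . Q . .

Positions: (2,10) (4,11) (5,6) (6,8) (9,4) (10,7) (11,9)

(1,5) (2,10) (3,2) (4,11) (5,6) (6,8) (7,3) (8,1) (9,4) (10,7) (11,9)

Row 1: attacked by (2,10)→{9,10,11}; (4,11)→{8,11}; (5,6)→{2,6,10}; (6,8)→{3,8}; (9,4)→{4}; (10,7)→{7}; (11,9)→{9}. Safe: 1, 5. Place at column 5.
Row 3: attacked by (1,5)→{3,5,7}; (2,10)→{9,10,11}; (4,11)→{10,11}; (5,6)→{4,6,8}; (6,8)→{5,8,11}; (9,4)→{4,10}; (10,7)→{7}; (11,9)→{1,9}. Safe: 2. Place at column 2.
Row 7: attacked by (1,5)→{5,11}; (2,10)→{5,10}; (3,2)→{2,6}; (4,11)→{8,11}; (5,6)→{4,6,8}; (6,8)→{7,8,9}; (9,4)→{2,4,6}; (10,7)→{4,7,10}; (11,9)→{5,9}. Safe: 1, 3. Place at column 3.
Row 8: attacked by (1,5)→{5}; (2,10)→{4,10}; (3,2)→{2,7}; (4,11)→{7,11}; (5,6)→{3,6,9}; (6,8)→{6,8,10}; (7,3)→{2,3,4}; (9,4)→{3,4,5}; (10,7)→{5,7,9}; (11,9)→{6,9}. Safe: 1. Place at column 1.
Columns [5, 10, 2, 11, 6, 8, 3, 1, 4, 7, 9], r−c [-4, -8, 1, -7, -1, -2, 4, 7, 5, 3, 2], r+c [6, 12, 5, 15, 11, 14, 10, 9, 13, 17, 20] are all distinct, so no two queens attack.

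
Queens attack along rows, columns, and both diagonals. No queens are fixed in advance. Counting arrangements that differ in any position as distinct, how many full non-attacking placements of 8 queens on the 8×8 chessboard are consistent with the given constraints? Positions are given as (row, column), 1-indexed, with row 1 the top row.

Branch on row 1: col 1 → 4; col 2 → 8; col 3 → 16; col 4 → 18; col 5 → 18; col 6 → 16; col 7 → 8; col 8 → 4.
Sum: 4 + 8 + 16 + 18 + 18 + 16 + 8 + 4 = 92.
(This is the classic 8-queens count.)

92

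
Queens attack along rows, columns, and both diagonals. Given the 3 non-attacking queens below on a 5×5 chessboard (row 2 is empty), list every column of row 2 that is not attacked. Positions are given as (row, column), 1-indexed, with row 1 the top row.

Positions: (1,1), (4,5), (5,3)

(1,1) attacks row 2 at column 1 and diagonals 2.
(4,5) attacks row 2 at column 5 and diagonals 3.
(5,3) attacks row 2 at column 3.
Attacked columns: {1, 2, 3, 5}. Safe: {4}.

columns 4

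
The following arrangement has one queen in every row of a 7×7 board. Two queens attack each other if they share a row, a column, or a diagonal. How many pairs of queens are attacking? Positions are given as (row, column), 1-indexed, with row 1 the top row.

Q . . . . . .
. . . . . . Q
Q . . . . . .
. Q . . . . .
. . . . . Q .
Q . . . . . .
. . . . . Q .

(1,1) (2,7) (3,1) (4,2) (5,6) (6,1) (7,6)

Same column: (1,1)–(3,1) (column 1); (1,1)–(6,1) (column 1); (3,1)–(6,1) (column 1); (5,6)–(7,6) (column 6).
Same diagonal: (3,1)–(4,2) (|3−4| = |1−2| = 1).
Total attacking pairs: 5.

5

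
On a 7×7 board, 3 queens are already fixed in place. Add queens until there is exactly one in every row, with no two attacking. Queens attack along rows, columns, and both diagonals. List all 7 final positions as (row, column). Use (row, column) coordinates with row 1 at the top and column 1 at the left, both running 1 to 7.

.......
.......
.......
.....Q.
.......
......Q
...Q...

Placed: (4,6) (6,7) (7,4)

Row 1: attacked by (4,6)→{3,6}; (6,7)→{2,7}; (7,4)→{4}. Safe: 1, 5. Place at column 1.
Row 2: attacked by (1,1)→{1,2}; (4,6)→{4,6}; (6,7)→{3,7}; (7,4)→{4}. Safe: 5. Place at column 5.
Row 3: attacked by (1,1)→{1,3}; (2,5)→{4,5,6}; (4,6)→{5,6,7}; (6,7)→{4,7}; (7,4)→{4}. Safe: 2. Place at column 2.
Row 5: attacked by (1,1)→{1,5}; (2,5)→{2,5}; (3,2)→{2,4}; (4,6)→{5,6,7}; (6,7)→{6,7}; (7,4)→{2,4,6}. Safe: 3. Place at column 3.
Columns [1, 5, 2, 6, 3, 7, 4], r−c [0, -3, 1, -2, 2, -1, 3], r+c [2, 7, 5, 10, 8, 13, 11] are all distinct, so no two queens attack.

(1,1) (2,5) (3,2) (4,6) (5,3) (6,7) (7,4)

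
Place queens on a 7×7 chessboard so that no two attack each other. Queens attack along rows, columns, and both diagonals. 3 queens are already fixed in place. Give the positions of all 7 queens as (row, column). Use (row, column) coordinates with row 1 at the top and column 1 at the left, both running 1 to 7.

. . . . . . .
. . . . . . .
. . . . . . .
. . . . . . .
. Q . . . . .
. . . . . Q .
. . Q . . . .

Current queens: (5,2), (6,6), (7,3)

Row 1: attacked by (5,2)→{2,6}; (6,6)→{1,6}; (7,3)→{3}. Safe: 4, 5, 7. Place at column 7.
Row 2: attacked by (1,7)→{6,7}; (5,2)→{2,5}; (6,6)→{2,6}; (7,3)→{3}. Safe: 1, 4. Place at column 4.
Row 3: attacked by (1,7)→{5,7}; (2,4)→{3,4,5}; (5,2)→{2,4}; (6,6)→{3,6}; (7,3)→{3,7}. Safe: 1. Place at column 1.
Row 4: attacked by (1,7)→{4,7}; (2,4)→{2,4,6}; (3,1)→{1,2}; (5,2)→{1,2,3}; (6,6)→{4,6}; (7,3)→{3,6}. Safe: 5. Place at column 5.
Columns [7, 4, 1, 5, 2, 6, 3], r−c [-6, -2, 2, -1, 3, 0, 4], r+c [8, 6, 4, 9, 7, 12, 10] are all distinct, so no two queens attack.

(1,7) (2,4) (3,1) (4,5) (5,2) (6,6) (7,3)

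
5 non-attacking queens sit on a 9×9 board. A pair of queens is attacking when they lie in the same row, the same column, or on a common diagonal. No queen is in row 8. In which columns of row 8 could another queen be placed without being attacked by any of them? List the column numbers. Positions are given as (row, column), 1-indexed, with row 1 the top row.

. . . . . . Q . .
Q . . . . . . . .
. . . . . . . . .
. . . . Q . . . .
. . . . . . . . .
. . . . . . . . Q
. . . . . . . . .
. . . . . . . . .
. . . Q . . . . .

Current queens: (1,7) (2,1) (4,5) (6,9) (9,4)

columns 2, 6, 8

(1,7) attacks row 8 at column 7.
(2,1) attacks row 8 at column 1 and diagonals 7.
(4,5) attacks row 8 at column 5 and diagonals 1, 9.
(6,9) attacks row 8 at column 9 and diagonals 7.
(9,4) attacks row 8 at column 4 and diagonals 3, 5.
Attacked columns: {1, 3, 4, 5, 7, 9}. Safe: {2, 6, 8}.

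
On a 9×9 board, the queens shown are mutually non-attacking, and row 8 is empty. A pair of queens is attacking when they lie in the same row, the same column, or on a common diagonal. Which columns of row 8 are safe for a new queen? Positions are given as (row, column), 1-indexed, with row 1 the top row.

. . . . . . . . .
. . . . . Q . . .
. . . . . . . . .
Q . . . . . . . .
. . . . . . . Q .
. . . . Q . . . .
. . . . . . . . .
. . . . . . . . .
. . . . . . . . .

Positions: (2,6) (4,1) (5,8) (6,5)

(2,6) attacks row 8 at column 6.
(4,1) attacks row 8 at column 1 and diagonals 5.
(5,8) attacks row 8 at column 8 and diagonals 5.
(6,5) attacks row 8 at column 5 and diagonals 3, 7.
Attacked columns: {1, 3, 5, 6, 7, 8}. Safe: {2, 4, 9}.

columns 2, 4, 9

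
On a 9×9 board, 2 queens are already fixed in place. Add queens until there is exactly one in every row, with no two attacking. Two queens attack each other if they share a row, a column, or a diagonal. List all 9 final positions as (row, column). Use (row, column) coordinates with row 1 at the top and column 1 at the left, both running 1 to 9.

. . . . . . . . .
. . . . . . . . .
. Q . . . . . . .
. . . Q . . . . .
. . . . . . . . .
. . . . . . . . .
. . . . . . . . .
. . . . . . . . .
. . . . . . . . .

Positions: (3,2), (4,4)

(1,9) (2,7) (3,2) (4,4) (5,1) (6,8) (7,5) (8,3) (9,6)

Row 1: attacked by (3,2)→{2,4}; (4,4)→{1,4,7}. Safe: 3, 5, 6, 8, 9. Place at column 9.
Row 2: attacked by (1,9)→{8,9}; (3,2)→{1,2,3}; (4,4)→{2,4,6}. Safe: 5, 7. Place at column 7.
Row 5: attacked by (1,9)→{5,9}; (2,7)→{4,7}; (3,2)→{2,4}; (4,4)→{3,4,5}. Safe: 1, 6, 8. Place at column 1.
Row 6: attacked by (1,9)→{4,9}; (2,7)→{3,7}; (3,2)→{2,5}; (4,4)→{2,4,6}; (5,1)→{1,2}. Safe: 8. Place at column 8.
Row 7: attacked by (1,9)→{3,9}; (2,7)→{2,7}; (3,2)→{2,6}; (4,4)→{1,4,7}; (5,1)→{1,3}; (6,8)→{7,8,9}. Safe: 5. Place at column 5.
Row 8: attacked by (1,9)→{2,9}; (2,7)→{1,7}; (3,2)→{2,7}; (4,4)→{4,8}; (5,1)→{1,4}; (6,8)→{6,8}; (7,5)→{4,5,6}. Safe: 3. Place at column 3.
Row 9: attacked by (1,9)→{1,9}; (2,7)→{7}; (3,2)→{2,8}; (4,4)→{4,9}; (5,1)→{1,5}; (6,8)→{5,8}; (7,5)→{3,5,7}; (8,3)→{2,3,4}. Safe: 6. Place at column 6.
Columns [9, 7, 2, 4, 1, 8, 5, 3, 6], r−c [-8, -5, 1, 0, 4, -2, 2, 5, 3], r+c [10, 9, 5, 8, 6, 14, 12, 11, 15] are all distinct, so no two queens attack.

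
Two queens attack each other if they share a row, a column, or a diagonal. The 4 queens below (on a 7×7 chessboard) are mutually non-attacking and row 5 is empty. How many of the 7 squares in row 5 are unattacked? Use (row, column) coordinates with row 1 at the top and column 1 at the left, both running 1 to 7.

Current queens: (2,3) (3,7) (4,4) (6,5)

2

(2,3) attacks row 5 at column 3 and diagonals 6.
(3,7) attacks row 5 at column 7 and diagonals 5.
(4,4) attacks row 5 at column 4 and diagonals 3, 5.
(6,5) attacks row 5 at column 5 and diagonals 4, 6.
Attacked columns: {3, 4, 5, 6, 7}. Safe: {1, 2}.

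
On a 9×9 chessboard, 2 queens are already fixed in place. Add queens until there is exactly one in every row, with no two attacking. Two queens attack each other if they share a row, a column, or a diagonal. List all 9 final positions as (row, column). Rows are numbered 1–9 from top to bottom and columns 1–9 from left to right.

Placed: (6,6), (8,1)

(1,2) (2,8) (3,5) (4,3) (5,9) (6,6) (7,4) (8,1) (9,7)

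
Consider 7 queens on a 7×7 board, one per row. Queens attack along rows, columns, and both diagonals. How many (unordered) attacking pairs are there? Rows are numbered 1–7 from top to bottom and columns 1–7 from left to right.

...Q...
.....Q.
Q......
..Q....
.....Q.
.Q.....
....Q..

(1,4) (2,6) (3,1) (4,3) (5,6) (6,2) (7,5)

Same column: (2,6)–(5,6) (column 6).
Same diagonal: (2,6)–(6,2) (|2−6| = |6−2| = 4); (3,1)–(7,5) (|3−7| = |1−5| = 4).
Total attacking pairs: 3.

3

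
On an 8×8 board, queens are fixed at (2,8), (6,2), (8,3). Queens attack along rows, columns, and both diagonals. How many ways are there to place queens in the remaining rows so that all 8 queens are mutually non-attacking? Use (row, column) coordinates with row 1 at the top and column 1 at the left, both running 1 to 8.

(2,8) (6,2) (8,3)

Branch on row 1: col 1 → 0; col 4 → 1; col 5 → 1; col 6 → 0.
Sum: 0 + 1 + 1 + 0 = 2.

2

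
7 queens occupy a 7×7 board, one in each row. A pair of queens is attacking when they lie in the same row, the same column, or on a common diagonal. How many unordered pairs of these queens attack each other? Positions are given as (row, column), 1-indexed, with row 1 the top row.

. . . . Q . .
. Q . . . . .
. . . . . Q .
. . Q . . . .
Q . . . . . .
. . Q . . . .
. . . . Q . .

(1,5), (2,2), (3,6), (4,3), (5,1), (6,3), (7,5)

Same column: (1,5)–(7,5) (column 5); (4,3)–(6,3) (column 3).
Same diagonal: (1,5)–(5,1) (|1−5| = |5−1| = 4); (3,6)–(6,3) (|3−6| = |6−3| = 3).
Total attacking pairs: 4.

4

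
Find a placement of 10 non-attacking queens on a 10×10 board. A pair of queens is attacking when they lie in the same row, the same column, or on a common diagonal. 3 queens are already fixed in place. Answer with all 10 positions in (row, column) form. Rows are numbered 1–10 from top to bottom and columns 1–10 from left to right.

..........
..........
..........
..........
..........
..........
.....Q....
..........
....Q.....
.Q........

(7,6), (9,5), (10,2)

(1,9) (2,4) (3,1) (4,7) (5,10) (6,3) (7,6) (8,8) (9,5) (10,2)

Row 1: attacked by (7,6)→{6}; (9,5)→{5}; (10,2)→{2}. Safe: 1, 3, 4, 7, 8, 9, 10. Place at column 9.
Row 2: attacked by (1,9)→{8,9,10}; (7,6)→{1,6}; (9,5)→{5}; (10,2)→{2,10}. Safe: 3, 4, 7. Place at column 4.
Row 3: attacked by (1,9)→{7,9}; (2,4)→{3,4,5}; (7,6)→{2,6,10}; (9,5)→{5}; (10,2)→{2,9}. Safe: 1, 8. Place at column 1.
Row 4: attacked by (1,9)→{6,9}; (2,4)→{2,4,6}; (3,1)→{1,2}; (7,6)→{3,6,9}; (9,5)→{5,10}; (10,2)→{2,8}. Safe: 7. Place at column 7.
Row 5: attacked by (1,9)→{5,9}; (2,4)→{1,4,7}; (3,1)→{1,3}; (4,7)→{6,7,8}; (7,6)→{4,6,8}; (9,5)→{1,5,9}; (10,2)→{2,7}. Safe: 10. Place at column 10.
Row 6: attacked by (1,9)→{4,9}; (2,4)→{4,8}; (3,1)→{1,4}; (4,7)→{5,7,9}; (5,10)→{9,10}; (7,6)→{5,6,7}; (9,5)→{2,5,8}; (10,2)→{2,6}. Safe: 3. Place at column 3.
Row 8: attacked by (1,9)→{2,9}; (2,4)→{4,10}; (3,1)→{1,6}; (4,7)→{3,7}; (5,10)→{7,10}; (6,3)→{1,3,5}; (7,6)→{5,6,7}; (9,5)→{4,5,6}; (10,2)→{2,4}. Safe: 8. Place at column 8.
Columns [9, 4, 1, 7, 10, 3, 6, 8, 5, 2], r−c [-8, -2, 2, -3, -5, 3, 1, 0, 4, 8], r+c [10, 6, 4, 11, 15, 9, 13, 16, 14, 12] are all distinct, so no two queens attack.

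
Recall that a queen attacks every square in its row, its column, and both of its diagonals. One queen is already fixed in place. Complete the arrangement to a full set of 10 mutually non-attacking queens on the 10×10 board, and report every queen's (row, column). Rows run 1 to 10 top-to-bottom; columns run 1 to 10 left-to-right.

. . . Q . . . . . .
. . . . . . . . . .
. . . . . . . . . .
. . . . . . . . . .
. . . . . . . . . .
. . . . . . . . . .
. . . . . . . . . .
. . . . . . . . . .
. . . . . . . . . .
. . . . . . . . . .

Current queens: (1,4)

Row 2: attacked by (1,4)→{3,4,5}. Safe: 1, 2, 6, 7, 8, 9, 10. Place at column 1.
Row 3: attacked by (1,4)→{2,4,6}; (2,1)→{1,2}. Safe: 3, 5, 7, 8, 9, 10. Place at column 7.
Row 4: attacked by (1,4)→{1,4,7}; (2,1)→{1,3}; (3,7)→{6,7,8}. Safe: 2, 5, 9, 10. Place at column 9.
Row 5: attacked by (1,4)→{4,8}; (2,1)→{1,4}; (3,7)→{5,7,9}; (4,9)→{8,9,10}. Safe: 2, 3, 6. Place at column 2.
Row 6: attacked by (1,4)→{4,9}; (2,1)→{1,5}; (3,7)→{4,7,10}; (4,9)→{7,9}; (5,2)→{1,2,3}. Safe: 6, 8. Place at column 8.
Row 7: attacked by (1,4)→{4,10}; (2,1)→{1,6}; (3,7)→{3,7}; (4,9)→{6,9}; (5,2)→{2,4}; (6,8)→{7,8,9}. Safe: 5. Place at column 5.
Row 8: attacked by (1,4)→{4}; (2,1)→{1,7}; (3,7)→{2,7}; (4,9)→{5,9}; (5,2)→{2,5}; (6,8)→{6,8,10}; (7,5)→{4,5,6}. Safe: 3. Place at column 3.
Row 9: attacked by (1,4)→{4}; (2,1)→{1,8}; (3,7)→{1,7}; (4,9)→{4,9}; (5,2)→{2,6}; (6,8)→{5,8}; (7,5)→{3,5,7}; (8,3)→{2,3,4}. Safe: 10. Place at column 10.
Row 10: attacked by (1,4)→{4}; (2,1)→{1,9}; (3,7)→{7}; (4,9)→{3,9}; (5,2)→{2,7}; (6,8)→{4,8}; (7,5)→{2,5,8}; (8,3)→{1,3,5}; (9,10)→{9,10}. Safe: 6. Place at column 6.
Columns [4, 1, 7, 9, 2, 8, 5, 3, 10, 6], r−c [-3, 1, -4, -5, 3, -2, 2, 5, -1, 4], r+c [5, 3, 10, 13, 7, 14, 12, 11, 19, 16] are all distinct, so no two queens attack.

(1,4) (2,1) (3,7) (4,9) (5,2) (6,8) (7,5) (8,3) (9,10) (10,6)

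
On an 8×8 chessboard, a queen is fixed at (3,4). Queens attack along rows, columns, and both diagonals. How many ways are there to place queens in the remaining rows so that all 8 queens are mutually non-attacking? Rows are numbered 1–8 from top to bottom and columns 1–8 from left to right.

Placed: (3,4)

12

Branch on row 1: col 1 → 1; col 3 → 3; col 5 → 6; col 7 → 1; col 8 → 1.
Sum: 1 + 3 + 6 + 1 + 1 = 12.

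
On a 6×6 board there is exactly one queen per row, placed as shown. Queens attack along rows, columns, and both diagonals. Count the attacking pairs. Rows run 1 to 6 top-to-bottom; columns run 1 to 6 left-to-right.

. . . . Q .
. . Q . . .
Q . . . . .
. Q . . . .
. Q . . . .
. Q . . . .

5

Same column: (4,2)–(5,2) (column 2); (4,2)–(6,2) (column 2); (5,2)–(6,2) (column 2).
Same diagonal: (1,5)–(4,2) (|1−4| = |5−2| = 3); (3,1)–(4,2) (|3−4| = |1−2| = 1).
Total attacking pairs: 5.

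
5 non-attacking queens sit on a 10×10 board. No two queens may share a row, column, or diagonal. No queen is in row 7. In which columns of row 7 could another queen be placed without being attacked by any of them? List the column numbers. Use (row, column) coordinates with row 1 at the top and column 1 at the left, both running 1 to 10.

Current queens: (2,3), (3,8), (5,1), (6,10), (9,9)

(2,3) attacks row 7 at column 3 and diagonals 8.
(3,8) attacks row 7 at column 8 and diagonals 4.
(5,1) attacks row 7 at column 1 and diagonals 3.
(6,10) attacks row 7 at column 10 and diagonals 9.
(9,9) attacks row 7 at column 9 and diagonals 7.
Attacked columns: {1, 3, 4, 7, 8, 9, 10}. Safe: {2, 5, 6}.

columns 2, 5, 6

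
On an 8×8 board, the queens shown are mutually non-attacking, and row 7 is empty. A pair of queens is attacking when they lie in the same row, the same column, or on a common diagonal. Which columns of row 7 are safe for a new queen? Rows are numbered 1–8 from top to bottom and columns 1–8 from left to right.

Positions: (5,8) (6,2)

(5,8) attacks row 7 at column 8 and diagonals 6.
(6,2) attacks row 7 at column 2 and diagonals 1, 3.
Attacked columns: {1, 2, 3, 6, 8}. Safe: {4, 5, 7}.

columns 4, 5, 7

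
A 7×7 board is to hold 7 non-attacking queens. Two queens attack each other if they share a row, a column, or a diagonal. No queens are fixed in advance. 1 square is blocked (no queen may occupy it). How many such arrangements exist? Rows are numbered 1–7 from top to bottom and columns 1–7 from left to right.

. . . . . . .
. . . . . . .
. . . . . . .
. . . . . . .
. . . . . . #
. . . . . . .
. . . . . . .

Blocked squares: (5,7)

34

Branch on row 1: col 1 → 3; col 2 → 5; col 3 → 6; col 4 → 6; col 5 → 5; col 6 → 5; col 7 → 4.
Sum: 3 + 5 + 6 + 6 + 5 + 5 + 4 = 34.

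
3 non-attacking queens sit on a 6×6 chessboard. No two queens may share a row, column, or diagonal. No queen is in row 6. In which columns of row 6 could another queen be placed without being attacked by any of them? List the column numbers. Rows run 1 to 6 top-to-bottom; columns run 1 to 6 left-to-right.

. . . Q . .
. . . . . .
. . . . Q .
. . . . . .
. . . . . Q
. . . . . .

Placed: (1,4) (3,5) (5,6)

columns 1, 3

(1,4) attacks row 6 at column 4.
(3,5) attacks row 6 at column 5 and diagonals 2.
(5,6) attacks row 6 at column 6 and diagonals 5.
Attacked columns: {2, 4, 5, 6}. Safe: {1, 3}.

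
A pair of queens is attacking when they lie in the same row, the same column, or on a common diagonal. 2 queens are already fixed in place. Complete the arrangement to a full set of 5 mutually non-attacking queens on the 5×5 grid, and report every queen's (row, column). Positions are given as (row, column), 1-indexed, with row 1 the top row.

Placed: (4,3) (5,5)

Row 1: attacked by (4,3)→{3}; (5,5)→{1,5}. Safe: 2, 4. Place at column 2.
Row 2: attacked by (1,2)→{1,2,3}; (4,3)→{1,3,5}; (5,5)→{2,5}. Safe: 4. Place at column 4.
Row 3: attacked by (1,2)→{2,4}; (2,4)→{3,4,5}; (4,3)→{2,3,4}; (5,5)→{3,5}. Safe: 1. Place at column 1.
Columns [2, 4, 1, 3, 5], r−c [-1, -2, 2, 1, 0], r+c [3, 6, 4, 7, 10] are all distinct, so no two queens attack.

(1,2) (2,4) (3,1) (4,3) (5,5)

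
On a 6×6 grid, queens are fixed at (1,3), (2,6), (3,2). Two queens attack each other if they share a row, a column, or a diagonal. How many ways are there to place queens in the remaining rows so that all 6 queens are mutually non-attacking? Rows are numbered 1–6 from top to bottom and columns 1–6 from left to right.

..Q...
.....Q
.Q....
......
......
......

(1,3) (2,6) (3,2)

Branch on row 4: col 5 → 1.
Sum: 1 = 1.

1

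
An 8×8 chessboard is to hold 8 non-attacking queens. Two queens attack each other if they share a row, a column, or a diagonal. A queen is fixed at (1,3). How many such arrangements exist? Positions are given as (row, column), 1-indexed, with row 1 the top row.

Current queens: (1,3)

Branch on row 2: col 1 → 1; col 5 → 4; col 6 → 8; col 7 → 2; col 8 → 1.
Sum: 1 + 4 + 8 + 2 + 1 = 16.

16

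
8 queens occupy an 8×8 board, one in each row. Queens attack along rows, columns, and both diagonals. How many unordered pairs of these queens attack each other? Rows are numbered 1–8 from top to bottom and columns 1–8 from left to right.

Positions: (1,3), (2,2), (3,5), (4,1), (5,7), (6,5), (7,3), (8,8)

7

Same column: (1,3)–(7,3) (column 3); (3,5)–(6,5) (column 5).
Same diagonal: (1,3)–(2,2) (|1−2| = |3−2| = 1); (1,3)–(3,5) (|1−3| = |3−5| = 2); (1,3)–(5,7) (|1−5| = |3−7| = 4); (2,2)–(8,8) (|2−8| = |2−8| = 6); (3,5)–(5,7) (|3−5| = |5−7| = 2).
Total attacking pairs: 7.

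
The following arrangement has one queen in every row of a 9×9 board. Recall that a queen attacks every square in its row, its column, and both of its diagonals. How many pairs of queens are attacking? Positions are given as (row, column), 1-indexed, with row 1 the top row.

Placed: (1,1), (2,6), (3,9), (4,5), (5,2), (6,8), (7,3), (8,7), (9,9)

Same column: (3,9)–(9,9) (column 9).
Same diagonal: (1,1)–(9,9) (|1−9| = |1−9| = 8).
Total attacking pairs: 2.

2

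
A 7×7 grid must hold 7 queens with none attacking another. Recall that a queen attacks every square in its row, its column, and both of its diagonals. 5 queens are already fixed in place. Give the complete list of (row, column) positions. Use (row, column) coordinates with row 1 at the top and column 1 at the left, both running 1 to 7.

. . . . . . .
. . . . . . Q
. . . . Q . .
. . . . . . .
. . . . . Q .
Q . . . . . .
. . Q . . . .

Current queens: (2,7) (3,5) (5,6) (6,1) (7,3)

(1,4) (2,7) (3,5) (4,2) (5,6) (6,1) (7,3)

Row 1: attacked by (2,7)→{6,7}; (3,5)→{3,5,7}; (5,6)→{2,6}; (6,1)→{1,6}; (7,3)→{3}. Safe: 4. Place at column 4.
Row 4: attacked by (1,4)→{1,4,7}; (2,7)→{5,7}; (3,5)→{4,5,6}; (5,6)→{5,6,7}; (6,1)→{1,3}; (7,3)→{3,6}. Safe: 2. Place at column 2.
Columns [4, 7, 5, 2, 6, 1, 3], r−c [-3, -5, -2, 2, -1, 5, 4], r+c [5, 9, 8, 6, 11, 7, 10] are all distinct, so no two queens attack.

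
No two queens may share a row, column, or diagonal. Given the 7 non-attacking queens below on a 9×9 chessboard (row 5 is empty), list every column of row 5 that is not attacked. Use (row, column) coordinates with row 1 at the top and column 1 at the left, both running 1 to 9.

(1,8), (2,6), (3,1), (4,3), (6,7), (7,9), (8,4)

columns 5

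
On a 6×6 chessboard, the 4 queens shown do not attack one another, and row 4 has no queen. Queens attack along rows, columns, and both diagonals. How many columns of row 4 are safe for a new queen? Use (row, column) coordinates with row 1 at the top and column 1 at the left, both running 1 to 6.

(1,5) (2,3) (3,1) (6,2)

1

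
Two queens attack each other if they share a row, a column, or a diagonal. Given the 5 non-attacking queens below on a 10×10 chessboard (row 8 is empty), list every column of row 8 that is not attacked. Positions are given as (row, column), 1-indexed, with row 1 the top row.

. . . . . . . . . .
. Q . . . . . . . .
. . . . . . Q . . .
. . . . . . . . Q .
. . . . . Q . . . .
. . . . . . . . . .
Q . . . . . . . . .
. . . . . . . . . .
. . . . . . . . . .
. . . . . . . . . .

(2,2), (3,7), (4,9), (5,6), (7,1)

(2,2) attacks row 8 at column 2 and diagonals 8.
(3,7) attacks row 8 at column 7 and diagonals 2.
(4,9) attacks row 8 at column 9 and diagonals 5.
(5,6) attacks row 8 at column 6 and diagonals 3, 9.
(7,1) attacks row 8 at column 1 and diagonals 2.
Attacked columns: {1, 2, 3, 5, 6, 7, 8, 9}. Safe: {4, 10}.

columns 4, 10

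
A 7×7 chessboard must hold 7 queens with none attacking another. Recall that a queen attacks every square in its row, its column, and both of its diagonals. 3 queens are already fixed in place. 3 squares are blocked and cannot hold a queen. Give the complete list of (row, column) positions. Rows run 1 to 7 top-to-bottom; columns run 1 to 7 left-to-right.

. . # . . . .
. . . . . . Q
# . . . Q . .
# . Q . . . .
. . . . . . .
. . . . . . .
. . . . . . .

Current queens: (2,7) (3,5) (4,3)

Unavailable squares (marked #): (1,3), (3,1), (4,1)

(1,2) (2,7) (3,5) (4,3) (5,1) (6,6) (7,4)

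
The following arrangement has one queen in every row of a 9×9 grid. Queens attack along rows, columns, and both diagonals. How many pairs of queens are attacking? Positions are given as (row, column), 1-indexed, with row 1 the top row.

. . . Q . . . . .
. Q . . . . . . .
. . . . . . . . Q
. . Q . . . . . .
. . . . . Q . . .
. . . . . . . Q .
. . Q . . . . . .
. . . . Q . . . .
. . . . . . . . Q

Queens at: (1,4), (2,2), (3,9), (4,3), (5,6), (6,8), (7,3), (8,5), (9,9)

3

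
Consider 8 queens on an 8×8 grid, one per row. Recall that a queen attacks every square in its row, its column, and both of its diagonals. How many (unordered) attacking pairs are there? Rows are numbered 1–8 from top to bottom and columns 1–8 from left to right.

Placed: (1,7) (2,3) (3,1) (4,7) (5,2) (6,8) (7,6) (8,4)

Same column: (1,7)–(4,7) (column 7).
Total attacking pairs: 1.

1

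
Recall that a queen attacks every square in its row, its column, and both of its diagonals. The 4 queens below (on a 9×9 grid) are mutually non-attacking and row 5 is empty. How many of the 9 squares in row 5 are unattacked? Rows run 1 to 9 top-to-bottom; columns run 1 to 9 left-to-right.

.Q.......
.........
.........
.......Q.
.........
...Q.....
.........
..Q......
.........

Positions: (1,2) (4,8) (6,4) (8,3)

(1,2) attacks row 5 at column 2 and diagonals 6.
(4,8) attacks row 5 at column 8 and diagonals 7, 9.
(6,4) attacks row 5 at column 4 and diagonals 3, 5.
(8,3) attacks row 5 at column 3 and diagonals 6.
Attacked columns: {2, 3, 4, 5, 6, 7, 8, 9}. Safe: {1}.

1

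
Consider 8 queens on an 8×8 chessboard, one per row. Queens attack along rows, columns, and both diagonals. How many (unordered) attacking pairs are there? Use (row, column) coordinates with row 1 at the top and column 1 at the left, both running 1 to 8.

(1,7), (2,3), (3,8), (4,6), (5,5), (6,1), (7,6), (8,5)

4

Same column: (4,6)–(7,6) (column 6); (5,5)–(8,5) (column 5).
Same diagonal: (4,6)–(5,5) (|4−5| = |6−5| = 1); (7,6)–(8,5) (|7−8| = |6−5| = 1).
Total attacking pairs: 4.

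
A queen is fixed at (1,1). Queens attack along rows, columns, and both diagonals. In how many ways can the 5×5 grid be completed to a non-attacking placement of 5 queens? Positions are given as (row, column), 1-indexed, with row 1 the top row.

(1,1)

2

Branch on row 2: col 3 → 1; col 4 → 1; col 5 → 0.
Sum: 1 + 1 + 0 = 2.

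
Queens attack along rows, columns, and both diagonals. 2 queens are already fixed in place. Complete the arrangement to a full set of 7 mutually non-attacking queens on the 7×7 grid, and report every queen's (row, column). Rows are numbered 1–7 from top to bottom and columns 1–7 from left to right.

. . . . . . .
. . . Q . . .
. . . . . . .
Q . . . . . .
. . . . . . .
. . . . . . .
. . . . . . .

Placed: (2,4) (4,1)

(1,2) (2,4) (3,6) (4,1) (5,3) (6,5) (7,7)

Row 1: attacked by (2,4)→{3,4,5}; (4,1)→{1,4}. Safe: 2, 6, 7. Place at column 2.
Row 3: attacked by (1,2)→{2,4}; (2,4)→{3,4,5}; (4,1)→{1,2}. Safe: 6, 7. Place at column 6.
Row 5: attacked by (1,2)→{2,6}; (2,4)→{1,4,7}; (3,6)→{4,6}; (4,1)→{1,2}. Safe: 3, 5. Place at column 3.
Row 6: attacked by (1,2)→{2,7}; (2,4)→{4}; (3,6)→{3,6}; (4,1)→{1,3}; (5,3)→{2,3,4}. Safe: 5. Place at column 5.
Row 7: attacked by (1,2)→{2}; (2,4)→{4}; (3,6)→{2,6}; (4,1)→{1,4}; (5,3)→{1,3,5}; (6,5)→{4,5,6}. Safe: 7. Place at column 7.
Columns [2, 4, 6, 1, 3, 5, 7], r−c [-1, -2, -3, 3, 2, 1, 0], r+c [3, 6, 9, 5, 8, 11, 14] are all distinct, so no two queens attack.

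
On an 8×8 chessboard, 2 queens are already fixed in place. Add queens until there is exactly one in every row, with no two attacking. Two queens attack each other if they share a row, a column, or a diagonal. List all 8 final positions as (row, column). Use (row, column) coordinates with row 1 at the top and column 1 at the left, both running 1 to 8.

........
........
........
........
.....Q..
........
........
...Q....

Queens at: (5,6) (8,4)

(1,7) (2,5) (3,3) (4,1) (5,6) (6,8) (7,2) (8,4)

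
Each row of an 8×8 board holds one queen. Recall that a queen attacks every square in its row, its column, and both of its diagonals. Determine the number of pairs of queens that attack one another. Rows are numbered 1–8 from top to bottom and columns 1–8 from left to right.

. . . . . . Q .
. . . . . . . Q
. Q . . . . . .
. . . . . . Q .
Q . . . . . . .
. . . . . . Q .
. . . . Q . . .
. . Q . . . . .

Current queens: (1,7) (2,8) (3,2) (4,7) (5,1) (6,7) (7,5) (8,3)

5

Same column: (1,7)–(4,7) (column 7); (1,7)–(6,7) (column 7); (4,7)–(6,7) (column 7).
Same diagonal: (1,7)–(2,8) (|1−2| = |7−8| = 1); (4,7)–(8,3) (|4−8| = |7−3| = 4).
Total attacking pairs: 5.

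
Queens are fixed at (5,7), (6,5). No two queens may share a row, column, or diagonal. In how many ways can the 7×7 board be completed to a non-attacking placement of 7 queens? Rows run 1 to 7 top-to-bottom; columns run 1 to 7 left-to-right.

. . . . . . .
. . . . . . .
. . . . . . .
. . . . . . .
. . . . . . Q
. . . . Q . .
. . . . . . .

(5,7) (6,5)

Branch on row 1: col 1 → 1; col 2 → 0; col 4 → 0; col 6 → 1.
Sum: 1 + 0 + 0 + 1 = 2.

2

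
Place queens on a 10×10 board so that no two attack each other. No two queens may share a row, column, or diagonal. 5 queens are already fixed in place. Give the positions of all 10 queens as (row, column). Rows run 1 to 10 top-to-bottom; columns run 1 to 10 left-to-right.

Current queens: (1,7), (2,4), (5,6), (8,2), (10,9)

Row 3: attacked by (1,7)→{5,7,9}; (2,4)→{3,4,5}; (5,6)→{4,6,8}; (8,2)→{2,7}; (10,9)→{2,9}. Safe: 1, 10. Place at column 1.
Row 4: attacked by (1,7)→{4,7,10}; (2,4)→{2,4,6}; (3,1)→{1,2}; (5,6)→{5,6,7}; (8,2)→{2,6}; (10,9)→{3,9}. Safe: 8. Place at column 8.
Row 6: attacked by (1,7)→{2,7}; (2,4)→{4,8}; (3,1)→{1,4}; (4,8)→{6,8,10}; (5,6)→{5,6,7}; (8,2)→{2,4}; (10,9)→{5,9}. Safe: 3. Place at column 3.
Row 7: attacked by (1,7)→{1,7}; (2,4)→{4,9}; (3,1)→{1,5}; (4,8)→{5,8}; (5,6)→{4,6,8}; (6,3)→{2,3,4}; (8,2)→{1,2,3}; (10,9)→{6,9}. Safe: 10. Place at column 10.
Row 9: attacked by (1,7)→{7}; (2,4)→{4}; (3,1)→{1,7}; (4,8)→{3,8}; (5,6)→{2,6,10}; (6,3)→{3,6}; (7,10)→{8,10}; (8,2)→{1,2,3}; (10,9)→{8,9,10}. Safe: 5. Place at column 5.
Columns [7, 4, 1, 8, 6, 3, 10, 2, 5, 9], r−c [-6, -2, 2, -4, -1, 3, -3, 6, 4, 1], r+c [8, 6, 4, 12, 11, 9, 17, 10, 14, 19] are all distinct, so no two queens attack.

(1,7) (2,4) (3,1) (4,8) (5,6) (6,3) (7,10) (8,2) (9,5) (10,9)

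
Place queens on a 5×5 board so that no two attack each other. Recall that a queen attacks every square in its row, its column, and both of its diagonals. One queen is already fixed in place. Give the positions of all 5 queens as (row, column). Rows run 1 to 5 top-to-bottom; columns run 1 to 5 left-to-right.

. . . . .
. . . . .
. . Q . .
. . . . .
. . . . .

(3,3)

(1,4) (2,1) (3,3) (4,5) (5,2)

Row 1: attacked by (3,3)→{1,3,5}. Safe: 2, 4. Place at column 4.
Row 2: attacked by (1,4)→{3,4,5}; (3,3)→{2,3,4}. Safe: 1. Place at column 1.
Row 4: attacked by (1,4)→{1,4}; (2,1)→{1,3}; (3,3)→{2,3,4}. Safe: 5. Place at column 5.
Row 5: attacked by (1,4)→{4}; (2,1)→{1,4}; (3,3)→{1,3,5}; (4,5)→{4,5}. Safe: 2. Place at column 2.
Columns [4, 1, 3, 5, 2], r−c [-3, 1, 0, -1, 3], r+c [5, 3, 6, 9, 7] are all distinct, so no two queens attack.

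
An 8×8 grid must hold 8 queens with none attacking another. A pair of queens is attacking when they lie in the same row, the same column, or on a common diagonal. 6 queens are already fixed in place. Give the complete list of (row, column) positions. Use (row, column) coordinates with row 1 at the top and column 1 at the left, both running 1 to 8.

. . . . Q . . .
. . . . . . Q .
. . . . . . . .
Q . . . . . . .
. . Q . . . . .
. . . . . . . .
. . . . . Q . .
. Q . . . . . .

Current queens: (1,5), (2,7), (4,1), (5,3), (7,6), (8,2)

(1,5) (2,7) (3,4) (4,1) (5,3) (6,8) (7,6) (8,2)

Row 3: attacked by (1,5)→{3,5,7}; (2,7)→{6,7,8}; (4,1)→{1,2}; (5,3)→{1,3,5}; (7,6)→{2,6}; (8,2)→{2,7}. Safe: 4. Place at column 4.
Row 6: attacked by (1,5)→{5}; (2,7)→{3,7}; (3,4)→{1,4,7}; (4,1)→{1,3}; (5,3)→{2,3,4}; (7,6)→{5,6,7}; (8,2)→{2,4}. Safe: 8. Place at column 8.
Columns [5, 7, 4, 1, 3, 8, 6, 2], r−c [-4, -5, -1, 3, 2, -2, 1, 6], r+c [6, 9, 7, 5, 8, 14, 13, 10] are all distinct, so no two queens attack.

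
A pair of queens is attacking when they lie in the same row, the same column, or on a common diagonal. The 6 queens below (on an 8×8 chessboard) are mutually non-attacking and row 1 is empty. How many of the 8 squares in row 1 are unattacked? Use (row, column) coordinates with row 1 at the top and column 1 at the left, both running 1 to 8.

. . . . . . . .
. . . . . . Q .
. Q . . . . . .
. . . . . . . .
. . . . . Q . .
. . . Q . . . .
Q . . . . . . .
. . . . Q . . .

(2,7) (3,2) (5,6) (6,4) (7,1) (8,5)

(2,7) attacks row 1 at column 7 and diagonals 6, 8.
(3,2) attacks row 1 at column 2 and diagonals 4.
(5,6) attacks row 1 at column 6 and diagonals 2.
(6,4) attacks row 1 at column 4.
(7,1) attacks row 1 at column 1 and diagonals 7.
(8,5) attacks row 1 at column 5.
Attacked columns: {1, 2, 4, 5, 6, 7, 8}. Safe: {3}.

1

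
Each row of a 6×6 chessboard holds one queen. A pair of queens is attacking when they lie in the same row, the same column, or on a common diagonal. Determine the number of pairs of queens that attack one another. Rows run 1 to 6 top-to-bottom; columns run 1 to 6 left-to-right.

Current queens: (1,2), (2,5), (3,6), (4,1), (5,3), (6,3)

Same column: (5,3)–(6,3) (column 3).
Same diagonal: (2,5)–(3,6) (|2−3| = |5−6| = 1); (3,6)–(6,3) (|3−6| = |6−3| = 3); (4,1)–(6,3) (|4−6| = |1−3| = 2).
Total attacking pairs: 4.

4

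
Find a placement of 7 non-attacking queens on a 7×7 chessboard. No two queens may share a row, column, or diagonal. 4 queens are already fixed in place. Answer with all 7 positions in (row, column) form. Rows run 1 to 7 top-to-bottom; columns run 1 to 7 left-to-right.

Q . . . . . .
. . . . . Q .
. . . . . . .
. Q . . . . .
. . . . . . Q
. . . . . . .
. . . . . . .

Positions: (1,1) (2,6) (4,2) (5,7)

Row 3: attacked by (1,1)→{1,3}; (2,6)→{5,6,7}; (4,2)→{1,2,3}; (5,7)→{5,7}. Safe: 4. Place at column 4.
Row 6: attacked by (1,1)→{1,6}; (2,6)→{2,6}; (3,4)→{1,4,7}; (4,2)→{2,4}; (5,7)→{6,7}. Safe: 3, 5. Place at column 5.
Row 7: attacked by (1,1)→{1,7}; (2,6)→{1,6}; (3,4)→{4}; (4,2)→{2,5}; (5,7)→{5,7}; (6,5)→{4,5,6}. Safe: 3. Place at column 3.
Columns [1, 6, 4, 2, 7, 5, 3], r−c [0, -4, -1, 2, -2, 1, 4], r+c [2, 8, 7, 6, 12, 11, 10] are all distinct, so no two queens attack.

(1,1) (2,6) (3,4) (4,2) (5,7) (6,5) (7,3)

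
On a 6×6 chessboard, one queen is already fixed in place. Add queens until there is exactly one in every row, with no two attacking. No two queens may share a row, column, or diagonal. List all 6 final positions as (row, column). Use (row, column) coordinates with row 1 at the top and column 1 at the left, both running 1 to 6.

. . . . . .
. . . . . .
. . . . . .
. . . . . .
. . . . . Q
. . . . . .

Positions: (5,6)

(1,4) (2,1) (3,5) (4,2) (5,6) (6,3)

Row 1: attacked by (5,6)→{2,6}. Safe: 1, 3, 4, 5. Place at column 4.
Row 2: attacked by (1,4)→{3,4,5}; (5,6)→{3,6}. Safe: 1, 2. Place at column 1.
Row 3: attacked by (1,4)→{2,4,6}; (2,1)→{1,2}; (5,6)→{4,6}. Safe: 3, 5. Place at column 5.
Row 4: attacked by (1,4)→{1,4}; (2,1)→{1,3}; (3,5)→{4,5,6}; (5,6)→{5,6}. Safe: 2. Place at column 2.
Row 6: attacked by (1,4)→{4}; (2,1)→{1,5}; (3,5)→{2,5}; (4,2)→{2,4}; (5,6)→{5,6}. Safe: 3. Place at column 3.
Columns [4, 1, 5, 2, 6, 3], r−c [-3, 1, -2, 2, -1, 3], r+c [5, 3, 8, 6, 11, 9] are all distinct, so no two queens attack.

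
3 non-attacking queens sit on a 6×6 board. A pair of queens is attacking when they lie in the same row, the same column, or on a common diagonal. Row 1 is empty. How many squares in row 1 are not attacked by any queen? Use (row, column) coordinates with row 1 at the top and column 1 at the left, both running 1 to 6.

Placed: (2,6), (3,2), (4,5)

2

(2,6) attacks row 1 at column 6 and diagonals 5.
(3,2) attacks row 1 at column 2 and diagonals 4.
(4,5) attacks row 1 at column 5 and diagonals 2.
Attacked columns: {2, 4, 5, 6}. Safe: {1, 3}.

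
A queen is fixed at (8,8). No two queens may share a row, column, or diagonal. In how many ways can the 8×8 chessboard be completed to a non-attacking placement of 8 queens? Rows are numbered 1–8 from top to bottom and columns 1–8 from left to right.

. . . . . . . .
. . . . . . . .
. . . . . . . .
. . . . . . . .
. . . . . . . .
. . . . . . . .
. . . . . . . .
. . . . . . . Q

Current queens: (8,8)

Branch on row 1: col 2 → 0; col 3 → 0; col 4 → 1; col 5 → 1; col 6 → 2; col 7 → 0.
Sum: 0 + 0 + 1 + 1 + 2 + 0 = 4.

4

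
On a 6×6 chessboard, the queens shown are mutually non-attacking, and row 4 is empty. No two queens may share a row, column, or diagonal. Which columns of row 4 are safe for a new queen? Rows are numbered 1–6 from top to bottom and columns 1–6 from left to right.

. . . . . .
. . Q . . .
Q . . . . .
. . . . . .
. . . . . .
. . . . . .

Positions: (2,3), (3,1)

columns 4, 6

(2,3) attacks row 4 at column 3 and diagonals 1, 5.
(3,1) attacks row 4 at column 1 and diagonals 2.
Attacked columns: {1, 2, 3, 5}. Safe: {4, 6}.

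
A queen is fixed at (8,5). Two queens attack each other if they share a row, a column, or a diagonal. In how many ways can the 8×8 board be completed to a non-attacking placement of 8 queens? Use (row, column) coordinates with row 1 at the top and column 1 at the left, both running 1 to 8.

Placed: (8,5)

Branch on row 1: col 1 → 1; col 2 → 3; col 3 → 4; col 4 → 3; col 6 → 3; col 7 → 3; col 8 → 1.
Sum: 1 + 3 + 4 + 3 + 3 + 3 + 1 = 18.

18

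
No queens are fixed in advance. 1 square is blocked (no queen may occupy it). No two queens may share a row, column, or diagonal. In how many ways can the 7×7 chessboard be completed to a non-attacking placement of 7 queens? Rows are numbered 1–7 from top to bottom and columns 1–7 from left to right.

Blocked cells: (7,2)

33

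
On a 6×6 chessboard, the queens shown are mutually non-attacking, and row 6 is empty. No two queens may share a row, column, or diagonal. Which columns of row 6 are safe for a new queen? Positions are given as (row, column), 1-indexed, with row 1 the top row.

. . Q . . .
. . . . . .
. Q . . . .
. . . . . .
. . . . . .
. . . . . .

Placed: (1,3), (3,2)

(1,3) attacks row 6 at column 3.
(3,2) attacks row 6 at column 2 and diagonals 5.
Attacked columns: {2, 3, 5}. Safe: {1, 4, 6}.

columns 1, 4, 6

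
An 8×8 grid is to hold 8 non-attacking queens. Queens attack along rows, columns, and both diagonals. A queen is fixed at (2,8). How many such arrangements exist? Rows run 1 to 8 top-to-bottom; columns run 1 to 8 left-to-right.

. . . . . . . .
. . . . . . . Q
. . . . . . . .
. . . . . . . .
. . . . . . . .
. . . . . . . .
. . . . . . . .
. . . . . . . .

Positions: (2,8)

8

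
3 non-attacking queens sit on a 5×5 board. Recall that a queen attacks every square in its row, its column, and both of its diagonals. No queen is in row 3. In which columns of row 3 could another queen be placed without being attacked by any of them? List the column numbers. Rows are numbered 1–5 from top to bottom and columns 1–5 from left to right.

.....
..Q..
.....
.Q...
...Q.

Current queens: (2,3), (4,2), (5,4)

(2,3) attacks row 3 at column 3 and diagonals 2, 4.
(4,2) attacks row 3 at column 2 and diagonals 1, 3.
(5,4) attacks row 3 at column 4 and diagonals 2.
Attacked columns: {1, 2, 3, 4}. Safe: {5}.

columns 5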